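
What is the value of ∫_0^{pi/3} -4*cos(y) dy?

-2*sqrt(3)

An antiderivative is F(y) = -4*sin(y).
Then F(pi/3) - F(0) = (-2*sqrt(3)) - (0) = -2*sqrt(3).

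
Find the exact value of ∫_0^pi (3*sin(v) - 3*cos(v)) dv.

6

An antiderivative is F(v) = -3*sin(v) - 3*cos(v).
Then F(pi) - F(0) = (3) - (-3) = 6.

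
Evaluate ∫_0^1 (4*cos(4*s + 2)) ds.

Let u = 4*s + 2, so du = 4 ds. When s = 0, u = 2; when s = 1, u = 6.
The integral becomes ∫ cos(u) du from 2 to 6, with antiderivative sin(u).
Back in s: F(s) = sin(4*s + 2).
Then F(1) - F(0) = (sin(6)) - (sin(2)) = -sin(2) + sin(6).

-sin(2) + sin(6)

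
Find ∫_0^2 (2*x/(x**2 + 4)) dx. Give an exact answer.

Let u = x**2 + 4, so du = 2*x dx. When x = 0, u = 4; when x = 2, u = 8.
The integral becomes ∫ 1/u du from 4 to 8, with antiderivative log(u).
Back in x: F(x) = log(x**2 + 4).
Then F(2) - F(0) = (log(8)) - (log(4)) = log(2).

log(2)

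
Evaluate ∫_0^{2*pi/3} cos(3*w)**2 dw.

pi/3

Use the identity cos^2(3*w) = (1 + cos(6*w))/2.
An antiderivative is F(w) = w/2 + sin(6*w)/12.
Then F(2*pi/3) - F(0) = (pi/3) - (0) = pi/3.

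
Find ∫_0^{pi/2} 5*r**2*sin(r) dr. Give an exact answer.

-10 + 5*pi

Integrate by parts twice (u = r^2, dv = 5*sin(r) dr).
An antiderivative is F(r) = -5*r**2*cos(r) + 10*r*sin(r) + 10*cos(r).
Then F(pi/2) - F(0) = (5*pi) - (10) = -10 + 5*pi.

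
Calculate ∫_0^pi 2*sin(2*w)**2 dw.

Use the identity sin^2(2*w) = (1 - cos(4*w))/2.
An antiderivative is F(w) = w - sin(4*w)/4.
Then F(pi) - F(0) = (pi) - (0) = pi.

pi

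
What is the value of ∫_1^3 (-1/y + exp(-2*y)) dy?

-log(3) - exp(-6)/2 + exp(-2)/2

An antiderivative is F(y) = -log(y) - exp(-2*y)/2.
Then F(3) - F(1) = (-log(3) - exp(-6)/2) - (-exp(-2)/2) = -log(3) - exp(-6)/2 + exp(-2)/2.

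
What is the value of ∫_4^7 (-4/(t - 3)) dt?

An antiderivative is F(t) = -4*log(t - 3).
Then F(7) - F(4) = (-8*log(2)) - (0) = -8*log(2).

-8*log(2)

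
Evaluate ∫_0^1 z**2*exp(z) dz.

-2 + E

Integrate by parts twice (u = z^2, dv = exp(z) dz).
An antiderivative is F(z) = (z**2 - 2*z + 2)*exp(z).
Then F(1) - F(0) = (E) - (2) = -2 + E.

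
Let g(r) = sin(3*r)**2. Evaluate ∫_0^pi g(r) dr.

Use the identity sin^2(3*r) = (1 - cos(6*r))/2.
An antiderivative is F(r) = r/2 - sin(6*r)/12.
Then F(pi) - F(0) = (pi/2) - (0) = pi/2.

pi/2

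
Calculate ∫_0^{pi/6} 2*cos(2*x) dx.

An antiderivative is F(x) = sin(2*x).
Then F(pi/6) - F(0) = (sqrt(3)/2) - (0) = sqrt(3)/2.

sqrt(3)/2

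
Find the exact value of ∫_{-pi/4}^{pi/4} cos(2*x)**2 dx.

Use the identity cos^2(2*x) = (1 + cos(4*x))/2.
An antiderivative is F(x) = x/2 + sin(4*x)/8.
Then F(pi/4) - F(-pi/4) = (pi/8) - (-pi/8) = pi/4.

pi/4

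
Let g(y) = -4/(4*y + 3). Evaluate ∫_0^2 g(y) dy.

An antiderivative is F(y) = -log(4*y + 3).
Then F(2) - F(0) = (-log(11)) - (-log(3)) = log(3/11).

log(3/11)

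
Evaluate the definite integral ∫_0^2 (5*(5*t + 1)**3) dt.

3660

Let u = 5*t + 1, so du = 5 dt. When t = 0, u = 1; when t = 2, u = 11.
The integral becomes ∫ u**3 du from 1 to 11, with antiderivative u**4/4.
Back in t: F(t) = (5*t + 1)**4/4.
Then F(2) - F(0) = (14641/4) - (1/4) = 3660.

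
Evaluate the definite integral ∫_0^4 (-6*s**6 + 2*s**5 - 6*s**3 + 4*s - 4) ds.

-273968/21

By the power rule, an antiderivative is F(s) = -6*s**7/7 + s**6/3 - 3*s**4/2 + 2*s**2 - 4*s.
Then F(4) - F(0) = (-273968/21) - (0) = -273968/21.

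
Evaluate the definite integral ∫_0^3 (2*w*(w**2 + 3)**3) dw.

20655/4

Let u = w**2 + 3, so du = 2*w dw. When w = 0, u = 3; when w = 3, u = 12.
The integral becomes ∫ u**3 du from 3 to 12, with antiderivative u**4/4.
Back in w: F(w) = (w**2 + 3)**4/4.
Then F(3) - F(0) = (5184) - (81/4) = 20655/4.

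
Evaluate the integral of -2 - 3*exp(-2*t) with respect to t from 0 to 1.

-7/2 + 3*exp(-2)/2

An antiderivative is F(t) = -2*t + 3*exp(-2*t)/2.
Then F(1) - F(0) = (-2 + 3*exp(-2)/2) - (3/2) = -7/2 + 3*exp(-2)/2.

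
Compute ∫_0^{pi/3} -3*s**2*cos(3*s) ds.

Integrate by parts twice (u = s^2, dv = -3*cos(3*s) ds).
An antiderivative is F(s) = -s**2*sin(3*s) - 2*s*cos(3*s)/3 + 2*sin(3*s)/9.
Then F(pi/3) - F(0) = (2*pi/9) - (0) = 2*pi/9.

2*pi/9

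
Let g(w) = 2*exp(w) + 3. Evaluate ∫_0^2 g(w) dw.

4 + 2*exp(2)

An antiderivative is F(w) = 3*w + 2*exp(w).
Then F(2) - F(0) = (6 + 2*exp(2)) - (2) = 4 + 2*exp(2).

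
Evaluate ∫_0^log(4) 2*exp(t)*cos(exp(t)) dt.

Let u = exp(t), so du = exp(t) dt. When t = 0, u = 1; when t = log(4), u = 4.
The integral becomes 2·∫ cos(u) du from 1 to 4, with antiderivative 2*sin(u).
Back in t: F(t) = 2*sin(exp(t)).
Then F(log(4)) - F(0) = (2*sin(4)) - (2*sin(1)) = -2*sin(1) + 2*sin(4).

-2*sin(1) + 2*sin(4)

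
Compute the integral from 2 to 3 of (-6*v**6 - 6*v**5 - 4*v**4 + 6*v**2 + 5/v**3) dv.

-6451981/2520

By the power rule, an antiderivative is F(v) = -6*v**7/7 - v**6 - 4*v**5/5 + 2*v**3 - 5/(2*v**2).
Then F(3) - F(2) = (-1728877/630) - (-51503/280) = -6451981/2520.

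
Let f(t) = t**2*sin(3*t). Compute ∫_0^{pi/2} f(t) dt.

Integrate by parts twice (u = t^2, dv = sin(3*t) dt).
An antiderivative is F(t) = -t**2*cos(3*t)/3 + 2*t*sin(3*t)/9 + 2*cos(3*t)/27.
Then F(pi/2) - F(0) = (-pi/9) - (2/27) = -pi/9 - 2/27.

-pi/9 - 2/27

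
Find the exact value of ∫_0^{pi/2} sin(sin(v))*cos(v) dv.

Let u = sin(v), so du = cos(v) dv. When v = 0, u = 0; when v = pi/2, u = 1.
The integral becomes ∫ sin(u) du from 0 to 1, with antiderivative -cos(u).
Back in v: F(v) = -cos(sin(v)).
Then F(pi/2) - F(0) = (-cos(1)) - (-1) = 1 - cos(1).

1 - cos(1)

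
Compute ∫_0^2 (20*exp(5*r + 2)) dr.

Let u = 5*r + 2, so du = 5 dr. When r = 0, u = 2; when r = 2, u = 12.
The integral becomes 4·∫ exp(u) du from 2 to 12, with antiderivative 4*exp(u).
Back in r: F(r) = 4*exp(5*r + 2).
Then F(2) - F(0) = (4*exp(12)) - (4*exp(2)) = -4*(1 - exp(10))*exp(2).

-4*(1 - exp(10))*exp(2)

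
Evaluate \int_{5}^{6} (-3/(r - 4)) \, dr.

An antiderivative is F(r) = -3*log(r - 4).
Then F(6) - F(5) = (-log(8)) - (0) = -log(8).

-log(8)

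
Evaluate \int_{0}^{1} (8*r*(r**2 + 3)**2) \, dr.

Let u = r**2 + 3, so du = 2*r dr. When r = 0, u = 3; when r = 1, u = 4.
The integral becomes 4·∫ u**2 du from 3 to 4, with antiderivative 4*u**3/3.
Back in r: F(r) = 4*(r**2 + 3)**3/3.
Then F(1) - F(0) = (256/3) - (36) = 148/3.

148/3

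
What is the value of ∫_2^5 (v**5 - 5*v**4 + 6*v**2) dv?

By the power rule, an antiderivative is F(v) = v**6/6 - v**5 + 2*v**3.
Then F(5) - F(2) = (-1625/6) - (-16/3) = -531/2.

-531/2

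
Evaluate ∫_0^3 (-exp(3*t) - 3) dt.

An antiderivative is F(t) = -exp(3*t)/3 - 3*t.
Then F(3) - F(0) = (-exp(9)/3 - 9) - (-1/3) = -exp(9)/3 - 26/3.

-exp(9)/3 - 26/3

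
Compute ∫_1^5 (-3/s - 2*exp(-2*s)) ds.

An antiderivative is F(s) = -3*log(s) + exp(-2*s).
Then F(5) - F(1) = (-3*log(5) + exp(-10)) - (exp(-2)) = -3*log(5) - exp(-2) + exp(-10).

-3*log(5) - exp(-2) + exp(-10)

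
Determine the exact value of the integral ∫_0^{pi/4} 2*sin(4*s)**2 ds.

pi/4

Use the identity sin^2(4*s) = (1 - cos(8*s))/2.
An antiderivative is F(s) = s - sin(8*s)/8.
Then F(pi/4) - F(0) = (pi/4) - (0) = pi/4.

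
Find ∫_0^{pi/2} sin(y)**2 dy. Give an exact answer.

pi/4

Use the identity sin^2(y) = (1 - cos(2*y))/2.
An antiderivative is F(y) = y/2 - sin(2*y)/4.
Then F(pi/2) - F(0) = (pi/4) - (0) = pi/4.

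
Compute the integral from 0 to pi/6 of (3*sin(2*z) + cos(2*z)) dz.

sqrt(3)/4 + 3/4

An antiderivative is F(z) = sin(2*z)/2 - 3*cos(2*z)/2.
Then F(pi/6) - F(0) = (-3/4 + sqrt(3)/4) - (-3/2) = sqrt(3)/4 + 3/4.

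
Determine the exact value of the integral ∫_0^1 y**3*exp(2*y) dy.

Integrate by parts 3 times (u = y^3, dv = exp(2*y) dy).
An antiderivative is F(y) = (4*y**3 - 6*y**2 + 6*y - 3)*exp(2*y)/8.
Then F(1) - F(0) = (exp(2)/8) - (-3/8) = 3/8 + exp(2)/8.

3/8 + exp(2)/8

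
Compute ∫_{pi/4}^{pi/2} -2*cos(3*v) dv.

sqrt(2)/3 + 2/3

An antiderivative is F(v) = -2*sin(3*v)/3.
Then F(pi/2) - F(pi/4) = (2/3) - (-sqrt(2)/3) = sqrt(2)/3 + 2/3.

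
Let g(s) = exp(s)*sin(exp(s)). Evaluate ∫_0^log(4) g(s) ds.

cos(1) - cos(4)

Let u = exp(s), so du = exp(s) ds. When s = 0, u = 1; when s = log(4), u = 4.
The integral becomes ∫ sin(u) du from 1 to 4, with antiderivative -cos(u).
Back in s: F(s) = -cos(exp(s)).
Then F(log(4)) - F(0) = (-cos(4)) - (-cos(1)) = cos(1) - cos(4).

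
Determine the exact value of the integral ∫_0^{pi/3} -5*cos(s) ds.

-5*sqrt(3)/2

An antiderivative is F(s) = -5*sin(s).
Then F(pi/3) - F(0) = (-5*sqrt(3)/2) - (0) = -5*sqrt(3)/2.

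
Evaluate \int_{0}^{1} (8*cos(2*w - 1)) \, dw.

8*sin(1)

Let u = 2*w - 1, so du = 2 dw. When w = 0, u = -1; when w = 1, u = 1.
The integral becomes 4·∫ cos(u) du from -1 to 1, with antiderivative 4*sin(u).
Back in w: F(w) = 4*sin(2*w - 1).
Then F(1) - F(0) = (4*sin(1)) - (-4*sin(1)) = 8*sin(1).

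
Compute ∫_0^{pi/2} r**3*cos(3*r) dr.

Integrate by parts 3 times (u = r^3, dv = cos(3*r) dr).
An antiderivative is F(r) = r**3*sin(3*r)/3 + r**2*cos(3*r)/3 - 2*r*sin(3*r)/9 - 2*cos(3*r)/27.
Then F(pi/2) - F(0) = (-pi**3/24 + pi/9) - (-2/27) = -pi**3/24 + 2/27 + pi/9.

-pi**3/24 + 2/27 + pi/9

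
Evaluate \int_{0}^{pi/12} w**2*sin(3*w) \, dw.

-2/27 - sqrt(2)*pi**2/864 + sqrt(2)*pi/108 + sqrt(2)/27

Integrate by parts twice (u = w^2, dv = sin(3*w) dw).
An antiderivative is F(w) = -w**2*cos(3*w)/3 + 2*w*sin(3*w)/9 + 2*cos(3*w)/27.
Then F(pi/12) - F(0) = (sqrt(2)*(-pi**2 + 8*pi + 32)/864) - (2/27) = -2/27 - sqrt(2)*pi**2/864 + sqrt(2)*pi/108 + sqrt(2)/27.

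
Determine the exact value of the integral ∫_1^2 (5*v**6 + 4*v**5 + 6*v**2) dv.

1027/7

By the power rule, an antiderivative is F(v) = 5*v**7/7 + 2*v**6/3 + 2*v**3.
Then F(2) - F(1) = (3152/21) - (71/21) = 1027/7.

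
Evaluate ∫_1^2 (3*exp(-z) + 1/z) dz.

-3*exp(-2) + log(2) + 3*exp(-1)

An antiderivative is F(z) = log(z) - 3*exp(-z).
Then F(2) - F(1) = (-3*exp(-2) + log(2)) - (-3*exp(-1)) = -3*exp(-2) + log(2) + 3*exp(-1).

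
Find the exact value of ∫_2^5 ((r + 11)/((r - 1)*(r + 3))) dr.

log(25)

Factor the denominator: r**2 + 2*r - 3 = (r + 3)(r - 1).
Partial fractions: (r + 11)/((r - 1)*(r + 3)) = -2/(r + 3) + 3/(r - 1).
An antiderivative is F(r) = 3*log(r - 1) - 2*log(r + 3).
Then F(5) - F(2) = (0) - (-log(25)) = log(25).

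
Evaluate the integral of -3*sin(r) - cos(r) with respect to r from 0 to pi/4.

An antiderivative is F(r) = -sin(r) + 3*cos(r).
Then F(pi/4) - F(0) = (sqrt(2)) - (3) = -3 + sqrt(2).

-3 + sqrt(2)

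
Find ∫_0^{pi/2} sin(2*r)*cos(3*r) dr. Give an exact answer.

Use the identity sin(2*r)cos(3*r) = [sin(5*r) + sin(-r)]/2.
An antiderivative is F(r) = cos(r)/2 - cos(5*r)/10.
Then F(pi/2) - F(0) = (0) - (2/5) = -2/5.

-2/5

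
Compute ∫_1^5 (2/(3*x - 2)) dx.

An antiderivative is F(x) = 2*log(3*x - 2)/3.
Then F(5) - F(1) = (2*log(13)/3) - (0) = 2*log(13)/3.

2*log(13)/3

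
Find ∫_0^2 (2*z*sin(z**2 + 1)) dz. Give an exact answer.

-cos(5) + cos(1)

Let u = z**2 + 1, so du = 2*z dz. When z = 0, u = 1; when z = 2, u = 5.
The integral becomes ∫ sin(u) du from 1 to 5, with antiderivative -cos(u).
Back in z: F(z) = -cos(z**2 + 1).
Then F(2) - F(0) = (-cos(5)) - (-cos(1)) = -cos(5) + cos(1).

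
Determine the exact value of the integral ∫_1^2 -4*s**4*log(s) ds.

124/25 - 128*log(2)/5

Integrate by parts once (u = ln s, dv = -4*s**4 ds).
An antiderivative is F(s) = -4*s**5*(5*log(s) - 1)/25.
Then F(2) - F(1) = (128/25 - 128*log(2)/5) - (4/25) = 124/25 - 128*log(2)/5.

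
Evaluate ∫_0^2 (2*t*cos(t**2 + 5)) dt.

sin(9) - sin(5)

Let u = t**2 + 5, so du = 2*t dt. When t = 0, u = 5; when t = 2, u = 9.
The integral becomes ∫ cos(u) du from 5 to 9, with antiderivative sin(u).
Back in t: F(t) = sin(t**2 + 5).
Then F(2) - F(0) = (sin(9)) - (sin(5)) = sin(9) - sin(5).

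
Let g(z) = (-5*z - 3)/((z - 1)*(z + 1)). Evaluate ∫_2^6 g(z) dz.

Factor the denominator: z**2 - 1 = (z + 1)(z - 1).
Partial fractions: (-5*z - 3)/((z - 1)*(z + 1)) = -1/(z + 1) - 4/(z - 1).
An antiderivative is F(z) = -4*log(z - 1) - log(z + 1).
Then F(6) - F(2) = (-4*log(5) - log(7)) - (-log(3)) = -4*log(5) - log(7) + log(3).

-4*log(5) - log(7) + log(3)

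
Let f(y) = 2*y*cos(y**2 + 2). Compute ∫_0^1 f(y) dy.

Let u = y**2 + 2, so du = 2*y dy. When y = 0, u = 2; when y = 1, u = 3.
The integral becomes ∫ cos(u) du from 2 to 3, with antiderivative sin(u).
Back in y: F(y) = sin(y**2 + 2).
Then F(1) - F(0) = (sin(3)) - (sin(2)) = -sin(2) + sin(3).

-sin(2) + sin(3)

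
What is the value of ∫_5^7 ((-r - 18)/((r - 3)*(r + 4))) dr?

Factor the denominator: r**2 + r - 12 = (r + 4)(r - 3).
Partial fractions: (-r - 18)/((r - 3)*(r + 4)) = 2/(r + 4) - 3/(r - 3).
An antiderivative is F(r) = -3*log(r - 3) + 2*log(r + 4).
Then F(7) - F(5) = (-6*log(2) + 2*log(11)) - (log(81/8)) = -4*log(3) - 3*log(2) + 2*log(11).

-4*log(3) - 3*log(2) + 2*log(11)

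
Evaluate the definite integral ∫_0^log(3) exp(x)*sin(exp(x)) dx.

cos(1) - cos(3)

Let u = exp(x), so du = exp(x) dx. When x = 0, u = 1; when x = log(3), u = 3.
The integral becomes ∫ sin(u) du from 1 to 3, with antiderivative -cos(u).
Back in x: F(x) = -cos(exp(x)).
Then F(log(3)) - F(0) = (-cos(3)) - (-cos(1)) = cos(1) - cos(3).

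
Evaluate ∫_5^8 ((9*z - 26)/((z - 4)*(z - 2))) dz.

Factor the denominator: z**2 - 6*z + 8 = (z - 2)(z - 4).
Partial fractions: (9*z - 26)/((z - 4)*(z - 2)) = 4/(z - 2) + 5/(z - 4).
An antiderivative is F(z) = 5*log(z - 4) + 4*log(z - 2).
Then F(8) - F(5) = (4*log(3) + 14*log(2)) - (log(81)) = 14*log(2).

14*log(2)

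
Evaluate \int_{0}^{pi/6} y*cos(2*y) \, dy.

-1/8 + sqrt(3)*pi/24

Integrate by parts once (u = y, dv = cos(2*y) dy).
An antiderivative is F(y) = y*sin(2*y)/2 + cos(2*y)/4.
Then F(pi/6) - F(0) = (1/8 + sqrt(3)*pi/24) - (1/4) = -1/8 + sqrt(3)*pi/24.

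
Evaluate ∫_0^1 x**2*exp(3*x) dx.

Integrate by parts twice (u = x^2, dv = exp(3*x) dx).
An antiderivative is F(x) = (9*x**2 - 6*x + 2)*exp(3*x)/27.
Then F(1) - F(0) = (5*exp(3)/27) - (2/27) = -2/27 + 5*exp(3)/27.

-2/27 + 5*exp(3)/27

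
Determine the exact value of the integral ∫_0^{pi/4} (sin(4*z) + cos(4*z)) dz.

An antiderivative is F(z) = sin(4*z)/4 - cos(4*z)/4.
Then F(pi/4) - F(0) = (1/4) - (-1/4) = 1/2.

1/2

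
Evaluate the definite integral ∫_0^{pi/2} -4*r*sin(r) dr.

Integrate by parts once (u = r, dv = -4*sin(r) dr).
An antiderivative is F(r) = 4*r*cos(r) - 4*sin(r).
Then F(pi/2) - F(0) = (-4) - (0) = -4.

-4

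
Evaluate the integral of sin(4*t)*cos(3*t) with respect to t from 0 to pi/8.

4/7 - 3*sqrt(sqrt(2) + 2)/14

Use the identity sin(4*t)cos(3*t) = [sin(7*t) + sin(t)]/2.
An antiderivative is F(t) = -cos(t)/2 - cos(7*t)/14.
Then F(pi/8) - F(0) = (-3*sqrt(sqrt(2) + 2)/14) - (-4/7) = 4/7 - 3*sqrt(sqrt(2) + 2)/14.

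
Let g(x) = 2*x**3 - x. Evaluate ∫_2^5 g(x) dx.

294

By the power rule, an antiderivative is F(x) = x**4/2 - x**2/2.
Then F(5) - F(2) = (300) - (6) = 294.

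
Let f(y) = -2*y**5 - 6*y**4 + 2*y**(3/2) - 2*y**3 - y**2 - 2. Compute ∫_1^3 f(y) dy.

-8798/15 + 36*sqrt(3)/5

By the power rule, an antiderivative is F(y) = -y**6/3 + 4*y**(5/2)/5 - 6*y**5/5 - y**4/2 - y**3/3 - 2*y.
Then F(3) - F(1) = (-5901/10 + 36*sqrt(3)/5) - (-107/30) = -8798/15 + 36*sqrt(3)/5.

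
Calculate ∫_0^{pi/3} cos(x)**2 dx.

Use the identity cos^2(x) = (1 + cos(2*x))/2.
An antiderivative is F(x) = x/2 + sin(2*x)/4.
Then F(pi/3) - F(0) = (sqrt(3)/8 + pi/6) - (0) = sqrt(3)/8 + pi/6.

sqrt(3)/8 + pi/6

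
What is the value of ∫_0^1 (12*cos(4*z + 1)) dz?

Let u = 4*z + 1, so du = 4 dz. When z = 0, u = 1; when z = 1, u = 5.
The integral becomes 3·∫ cos(u) du from 1 to 5, with antiderivative 3*sin(u).
Back in z: F(z) = 3*sin(4*z + 1).
Then F(1) - F(0) = (3*sin(5)) - (3*sin(1)) = 3*sin(5) - 3*sin(1).

3*sin(5) - 3*sin(1)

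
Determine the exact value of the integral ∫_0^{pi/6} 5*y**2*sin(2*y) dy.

-5/8 - 5*pi**2/144 + 5*sqrt(3)*pi/24

Integrate by parts twice (u = y^2, dv = 5*sin(2*y) dy).
An antiderivative is F(y) = -5*y**2*cos(2*y)/2 + 5*y*sin(2*y)/2 + 5*cos(2*y)/4.
Then F(pi/6) - F(0) = (-5*pi**2/144 + 5/8 + 5*sqrt(3)*pi/24) - (5/4) = -5/8 - 5*pi**2/144 + 5*sqrt(3)*pi/24.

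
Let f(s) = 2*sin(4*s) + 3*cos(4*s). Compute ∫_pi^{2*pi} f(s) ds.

An antiderivative is F(s) = 3*sin(4*s)/4 - cos(4*s)/2.
Then F(2*pi) - F(pi) = (-1/2) - (-1/2) = 0.

0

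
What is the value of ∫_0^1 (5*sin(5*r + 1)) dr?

Let u = 5*r + 1, so du = 5 dr. When r = 0, u = 1; when r = 1, u = 6.
The integral becomes ∫ sin(u) du from 1 to 6, with antiderivative -cos(u).
Back in r: F(r) = -cos(5*r + 1).
Then F(1) - F(0) = (-cos(6)) - (-cos(1)) = -cos(6) + cos(1).

-cos(6) + cos(1)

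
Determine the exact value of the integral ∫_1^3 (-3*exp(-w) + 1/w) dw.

An antiderivative is F(w) = log(w) + 3*exp(-w).
Then F(3) - F(1) = (3*exp(-3) + log(3)) - (3*exp(-1)) = -3*exp(-1) + 3*exp(-3) + log(3).

-3*exp(-1) + 3*exp(-3) + log(3)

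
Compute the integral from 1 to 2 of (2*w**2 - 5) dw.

By the power rule, an antiderivative is F(w) = 2*w**3/3 - 5*w.
Then F(2) - F(1) = (-14/3) - (-13/3) = -1/3.

-1/3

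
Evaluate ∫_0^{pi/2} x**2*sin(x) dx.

Integrate by parts twice (u = x^2, dv = sin(x) dx).
An antiderivative is F(x) = -x**2*cos(x) + 2*x*sin(x) + 2*cos(x).
Then F(pi/2) - F(0) = (pi) - (2) = -2 + pi.

-2 + pi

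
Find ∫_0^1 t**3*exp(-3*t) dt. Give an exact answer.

Integrate by parts 3 times (u = t^3, dv = exp(-3*t) dt).
An antiderivative is F(t) = (-9*t**3 - 9*t**2 - 6*t - 2)*exp(-3*t)/27.
Then F(1) - F(0) = (-26*exp(-3)/27) - (-2/27) = 2/27 - 26*exp(-3)/27.

2/27 - 26*exp(-3)/27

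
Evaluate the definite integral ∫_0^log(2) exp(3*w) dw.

7/3

Let u = exp(w), so du = exp(w) dw. When w = 0, u = 1; when w = log(2), u = 2.
The integral becomes ∫ u**2 du from 1 to 2, with antiderivative u**3/3.
Back in w: F(w) = exp(3*w)/3.
Then F(log(2)) - F(0) = (8/3) - (1/3) = 7/3.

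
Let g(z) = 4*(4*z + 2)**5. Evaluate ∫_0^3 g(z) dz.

1254912

Let u = 4*z + 2, so du = 4 dz. When z = 0, u = 2; when z = 3, u = 14.
The integral becomes ∫ u**5 du from 2 to 14, with antiderivative u**6/6.
Back in z: F(z) = (4*z + 2)**6/6.
Then F(3) - F(0) = (3764768/3) - (32/3) = 1254912.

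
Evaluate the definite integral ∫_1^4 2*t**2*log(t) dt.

-14 + 256*log(2)/3

Integrate by parts once (u = ln t, dv = 2*t**2 dt).
An antiderivative is F(t) = 2*t**3*(3*log(t) - 1)/9.
Then F(4) - F(1) = (-128/9 + 256*log(2)/3) - (-2/9) = -14 + 256*log(2)/3.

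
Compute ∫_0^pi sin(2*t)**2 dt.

Use the identity sin^2(2*t) = (1 - cos(4*t))/2.
An antiderivative is F(t) = t/2 - sin(4*t)/8.
Then F(pi) - F(0) = (pi/2) - (0) = pi/2.

pi/2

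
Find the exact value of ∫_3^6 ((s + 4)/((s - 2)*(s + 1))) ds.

Factor the denominator: s**2 - s - 2 = (s + 1)(s - 2).
Partial fractions: (s + 4)/((s - 2)*(s + 1)) = -1/(s + 1) + 2/(s - 2).
An antiderivative is F(s) = 2*log(s - 2) - log(s + 1).
Then F(6) - F(3) = (log(16/7)) - (-log(4)) = log(64/7).

log(64/7)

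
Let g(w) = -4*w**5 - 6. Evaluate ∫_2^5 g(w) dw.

By the power rule, an antiderivative is F(w) = -2*w**6/3 - 6*w.
Then F(5) - F(2) = (-31340/3) - (-164/3) = -10392.

-10392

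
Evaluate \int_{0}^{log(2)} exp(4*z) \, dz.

15/4

Let u = exp(z), so du = exp(z) dz. When z = 0, u = 1; when z = log(2), u = 2.
The integral becomes ∫ u**3 du from 1 to 2, with antiderivative u**4/4.
Back in z: F(z) = exp(4*z)/4.
Then F(log(2)) - F(0) = (4) - (1/4) = 15/4.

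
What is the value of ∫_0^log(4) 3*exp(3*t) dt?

63

Let u = exp(t), so du = exp(t) dt. When t = 0, u = 1; when t = log(4), u = 4.
The integral becomes 3·∫ u**2 du from 1 to 4, with antiderivative u**3.
Back in t: F(t) = exp(3*t).
Then F(log(4)) - F(0) = (64) - (1) = 63.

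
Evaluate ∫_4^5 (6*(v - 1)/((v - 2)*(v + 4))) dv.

Factor the denominator: v**2 + 2*v - 8 = (v + 4)(v - 2).
Partial fractions: 6*(v - 1)/((v - 2)*(v + 4)) = 5/(v + 4) + 1/(v - 2).
An antiderivative is F(v) = log(v - 2) + 5*log(v + 4).
Then F(5) - F(4) = (11*log(3)) - (16*log(2)) = -16*log(2) + 11*log(3).

-16*log(2) + 11*log(3)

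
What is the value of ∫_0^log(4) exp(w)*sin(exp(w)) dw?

Let u = exp(w), so du = exp(w) dw. When w = 0, u = 1; when w = log(4), u = 4.
The integral becomes ∫ sin(u) du from 1 to 4, with antiderivative -cos(u).
Back in w: F(w) = -cos(exp(w)).
Then F(log(4)) - F(0) = (-cos(4)) - (-cos(1)) = cos(1) - cos(4).

cos(1) - cos(4)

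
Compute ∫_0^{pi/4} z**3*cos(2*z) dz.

Integrate by parts 3 times (u = z^3, dv = cos(2*z) dz).
An antiderivative is F(z) = z**3*sin(2*z)/2 + 3*z**2*cos(2*z)/4 - 3*z*sin(2*z)/4 - 3*cos(2*z)/8.
Then F(pi/4) - F(0) = (pi*(-24 + pi**2)/128) - (-3/8) = -3*pi/16 + pi**3/128 + 3/8.

-3*pi/16 + pi**3/128 + 3/8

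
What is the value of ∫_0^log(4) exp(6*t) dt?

1365/2

Let u = exp(t), so du = exp(t) dt. When t = 0, u = 1; when t = log(4), u = 4.
The integral becomes ∫ u**5 du from 1 to 4, with antiderivative u**6/6.
Back in t: F(t) = exp(6*t)/6.
Then F(log(4)) - F(0) = (2048/3) - (1/6) = 1365/2.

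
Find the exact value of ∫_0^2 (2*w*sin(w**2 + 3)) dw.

Let u = w**2 + 3, so du = 2*w dw. When w = 0, u = 3; when w = 2, u = 7.
The integral becomes ∫ sin(u) du from 3 to 7, with antiderivative -cos(u).
Back in w: F(w) = -cos(w**2 + 3).
Then F(2) - F(0) = (-cos(7)) - (-cos(3)) = cos(3) - cos(7).

cos(3) - cos(7)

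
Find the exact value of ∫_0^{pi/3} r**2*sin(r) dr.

-1 - pi**2/18 + sqrt(3)*pi/3

Integrate by parts twice (u = r^2, dv = sin(r) dr).
An antiderivative is F(r) = -r**2*cos(r) + 2*r*sin(r) + 2*cos(r).
Then F(pi/3) - F(0) = (-pi**2/18 + 1 + sqrt(3)*pi/3) - (2) = -1 - pi**2/18 + sqrt(3)*pi/3.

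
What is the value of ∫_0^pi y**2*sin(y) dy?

-4 + pi**2

Integrate by parts twice (u = y^2, dv = sin(y) dy).
An antiderivative is F(y) = -y**2*cos(y) + 2*y*sin(y) + 2*cos(y).
Then F(pi) - F(0) = (-2 + pi**2) - (2) = -4 + pi**2.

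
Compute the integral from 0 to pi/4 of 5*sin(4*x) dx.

5/2

An antiderivative is F(x) = -5*cos(4*x)/4.
Then F(pi/4) - F(0) = (5/4) - (-5/4) = 5/2.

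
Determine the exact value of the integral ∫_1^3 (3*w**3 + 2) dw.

By the power rule, an antiderivative is F(w) = 3*w**4/4 + 2*w.
Then F(3) - F(1) = (267/4) - (11/4) = 64.

64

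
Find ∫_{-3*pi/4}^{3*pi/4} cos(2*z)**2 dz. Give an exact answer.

3*pi/4

Use the identity cos^2(2*z) = (1 + cos(4*z))/2.
An antiderivative is F(z) = z/2 + sin(4*z)/8.
Then F(3*pi/4) - F(-3*pi/4) = (3*pi/8) - (-3*pi/8) = 3*pi/4.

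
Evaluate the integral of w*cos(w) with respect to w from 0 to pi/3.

-1/2 + sqrt(3)*pi/6

Integrate by parts once (u = w, dv = cos(w) dw).
An antiderivative is F(w) = w*sin(w) + cos(w).
Then F(pi/3) - F(0) = (1/2 + sqrt(3)*pi/6) - (1) = -1/2 + sqrt(3)*pi/6.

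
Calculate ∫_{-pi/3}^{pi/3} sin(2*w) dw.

0

An antiderivative is F(w) = -cos(2*w)/2.
Then F(pi/3) - F(-pi/3) = (1/4) - (1/4) = 0.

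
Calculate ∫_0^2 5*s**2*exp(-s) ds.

Integrate by parts twice (u = s^2, dv = 5*exp(-s) ds).
An antiderivative is F(s) = (-5*s**2 - 10*s - 10)*exp(-s).
Then F(2) - F(0) = (-50*exp(-2)) - (-10) = 10 - 50*exp(-2).

10 - 50*exp(-2)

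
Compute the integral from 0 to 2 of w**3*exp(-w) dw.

Integrate by parts 3 times (u = w^3, dv = exp(-w) dw).
An antiderivative is F(w) = (-w**3 - 3*w**2 - 6*w - 6)*exp(-w).
Then F(2) - F(0) = (-38*exp(-2)) - (-6) = 6 - 38*exp(-2).

6 - 38*exp(-2)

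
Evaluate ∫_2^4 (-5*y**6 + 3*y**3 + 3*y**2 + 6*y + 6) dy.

By the power rule, an antiderivative is F(y) = -5*y**7/7 + 3*y**4/4 + y**3 + 3*y**2 + 6*y.
Then F(4) - F(2) = (-79624/7) - (-332/7) = -79292/7.

-79292/7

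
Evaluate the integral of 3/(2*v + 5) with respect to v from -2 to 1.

3*log(7)/2

An antiderivative is F(v) = 3*log(2*v + 5)/2.
Then F(1) - F(-2) = (3*log(7)/2) - (0) = 3*log(7)/2.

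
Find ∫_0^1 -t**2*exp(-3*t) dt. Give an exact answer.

-2/27 + 17*exp(-3)/27

Integrate by parts twice (u = t^2, dv = -exp(-3*t) dt).
An antiderivative is F(t) = (9*t**2 + 6*t + 2)*exp(-3*t)/27.
Then F(1) - F(0) = (17*exp(-3)/27) - (2/27) = -2/27 + 17*exp(-3)/27.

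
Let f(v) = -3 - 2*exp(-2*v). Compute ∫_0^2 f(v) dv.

-7 + exp(-4)

An antiderivative is F(v) = -3*v + exp(-2*v).
Then F(2) - F(0) = (-6 + exp(-4)) - (1) = -7 + exp(-4).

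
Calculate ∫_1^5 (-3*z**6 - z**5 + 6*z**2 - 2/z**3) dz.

By the power rule, an antiderivative is F(z) = -3*z**7/7 - z**6/6 + 2*z**3 + z**(-2).
Then F(5) - F(1) = (-37628083/1050) - (101/42) = -6271768/175.

-6271768/175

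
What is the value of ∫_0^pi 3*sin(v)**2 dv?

3*pi/2

Use the identity sin^2(v) = (1 - cos(2*v))/2.
An antiderivative is F(v) = 3*v/2 - 3*sin(2*v)/4.
Then F(pi) - F(0) = (3*pi/2) - (0) = 3*pi/2.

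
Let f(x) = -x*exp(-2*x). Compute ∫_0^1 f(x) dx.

(3 - exp(2))*exp(-2)/4

Integrate by parts once (u = x, dv = -exp(-2*x) dx).
An antiderivative is F(x) = (2*x + 1)*exp(-2*x)/4.
Then F(1) - F(0) = (3*exp(-2)/4) - (1/4) = (3 - exp(2))*exp(-2)/4.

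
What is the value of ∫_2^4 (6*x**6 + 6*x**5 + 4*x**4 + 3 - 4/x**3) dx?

5254183/280

By the power rule, an antiderivative is F(x) = 6*x**7/7 + x**6 + 4*x**5/5 + 3*x + 2/x**2.
Then F(4) - F(2) = (5311811/280) - (14407/70) = 5254183/280.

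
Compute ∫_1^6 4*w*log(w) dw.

Integrate by parts once (u = ln w, dv = 4*w dw).
An antiderivative is F(w) = w**2*(2*log(w) - 1).
Then F(6) - F(1) = (-36 + 72*log(2) + 72*log(3)) - (-1) = -35 + 72*log(2) + 72*log(3).

-35 + 72*log(2) + 72*log(3)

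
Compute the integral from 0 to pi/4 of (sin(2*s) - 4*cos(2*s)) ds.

-3/2

An antiderivative is F(s) = -2*sin(2*s) - cos(2*s)/2.
Then F(pi/4) - F(0) = (-2) - (-1/2) = -3/2.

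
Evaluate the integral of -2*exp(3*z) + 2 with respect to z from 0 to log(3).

An antiderivative is F(z) = -2*exp(3*z)/3 + 2*z.
Then F(log(3)) - F(0) = (-18 + 2*log(3)) - (-2/3) = -52/3 + log(9).

-52/3 + log(9)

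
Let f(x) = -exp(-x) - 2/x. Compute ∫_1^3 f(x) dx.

-2*log(3) - exp(-1) + exp(-3)

An antiderivative is F(x) = -2*log(x) + exp(-x).
Then F(3) - F(1) = (-2*log(3) + exp(-3)) - (exp(-1)) = -2*log(3) - exp(-1) + exp(-3).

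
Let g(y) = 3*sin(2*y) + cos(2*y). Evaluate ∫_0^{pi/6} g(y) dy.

sqrt(3)/4 + 3/4

An antiderivative is F(y) = sin(2*y)/2 - 3*cos(2*y)/2.
Then F(pi/6) - F(0) = (-3/4 + sqrt(3)/4) - (-3/2) = sqrt(3)/4 + 3/4.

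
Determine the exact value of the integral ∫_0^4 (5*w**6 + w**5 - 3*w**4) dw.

1235968/105

By the power rule, an antiderivative is F(w) = 5*w**7/7 + w**6/6 - 3*w**5/5.
Then F(4) - F(0) = (1235968/105) - (0) = 1235968/105.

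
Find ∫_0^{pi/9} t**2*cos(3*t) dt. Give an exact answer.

Integrate by parts twice (u = t^2, dv = cos(3*t) dt).
An antiderivative is F(t) = t**2*sin(3*t)/3 + 2*t*cos(3*t)/9 - 2*sin(3*t)/27.
Then F(pi/9) - F(0) = (-sqrt(3)/27 + sqrt(3)*pi**2/486 + pi/81) - (0) = -sqrt(3)/27 + sqrt(3)*pi**2/486 + pi/81.

-sqrt(3)/27 + sqrt(3)*pi**2/486 + pi/81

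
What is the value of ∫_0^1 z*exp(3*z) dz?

Integrate by parts once (u = z, dv = exp(3*z) dz).
An antiderivative is F(z) = (3*z - 1)*exp(3*z)/9.
Then F(1) - F(0) = (2*exp(3)/9) - (-1/9) = 1/9 + 2*exp(3)/9.

1/9 + 2*exp(3)/9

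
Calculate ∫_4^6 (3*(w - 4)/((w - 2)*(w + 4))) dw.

Factor the denominator: w**2 + 2*w - 8 = (w + 4)(w - 2).
Partial fractions: 3*(w - 4)/((w - 2)*(w + 4)) = 4/(w + 4) - 1/(w - 2).
An antiderivative is F(w) = -log(w - 2) + 4*log(w + 4).
Then F(6) - F(4) = (2*log(2) + 4*log(5)) - (11*log(2)) = -9*log(2) + 4*log(5).

-9*log(2) + 4*log(5)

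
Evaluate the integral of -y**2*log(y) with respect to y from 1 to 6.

-72*log(3) - 72*log(2) + 215/9

Integrate by parts once (u = ln y, dv = -y**2 dy).
An antiderivative is F(y) = -y**3*(3*log(y) - 1)/9.
Then F(6) - F(1) = (-72*log(3) - 72*log(2) + 24) - (1/9) = -72*log(3) - 72*log(2) + 215/9.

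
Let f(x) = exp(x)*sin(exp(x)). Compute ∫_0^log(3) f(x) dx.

Let u = exp(x), so du = exp(x) dx. When x = 0, u = 1; when x = log(3), u = 3.
The integral becomes ∫ sin(u) du from 1 to 3, with antiderivative -cos(u).
Back in x: F(x) = -cos(exp(x)).
Then F(log(3)) - F(0) = (-cos(3)) - (-cos(1)) = cos(1) - cos(3).

cos(1) - cos(3)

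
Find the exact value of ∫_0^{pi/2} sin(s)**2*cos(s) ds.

1/3

Let u = sin(s), so du = cos(s) ds. When s = 0, u = 0; when s = pi/2, u = 1.
The integral becomes ∫ u**2 du from 0 to 1, with antiderivative u**3/3.
Back in s: F(s) = sin(s)**3/3.
Then F(pi/2) - F(0) = (1/3) - (0) = 1/3.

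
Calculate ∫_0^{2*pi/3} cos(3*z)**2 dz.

pi/3

Use the identity cos^2(3*z) = (1 + cos(6*z))/2.
An antiderivative is F(z) = z/2 + sin(6*z)/12.
Then F(2*pi/3) - F(0) = (pi/3) - (0) = pi/3.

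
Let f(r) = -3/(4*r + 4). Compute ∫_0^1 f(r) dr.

An antiderivative is F(r) = -3*log(4*r + 4)/4.
Then F(1) - F(0) = (-9*log(2)/4) - (-3*log(2)/2) = -3*log(2)/4.

-3*log(2)/4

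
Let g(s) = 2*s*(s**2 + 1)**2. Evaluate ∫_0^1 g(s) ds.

7/3

Let u = s**2 + 1, so du = 2*s ds. When s = 0, u = 1; when s = 1, u = 2.
The integral becomes ∫ u**2 du from 1 to 2, with antiderivative u**3/3.
Back in s: F(s) = (s**2 + 1)**3/3.
Then F(1) - F(0) = (8/3) - (1/3) = 7/3.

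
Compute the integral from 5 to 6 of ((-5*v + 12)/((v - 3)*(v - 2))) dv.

-log(6)

Factor the denominator: v**2 - 5*v + 6 = (v - 2)(v - 3).
Partial fractions: (-5*v + 12)/((v - 3)*(v - 2)) = -2/(v - 2) - 3/(v - 3).
An antiderivative is F(v) = -3*log(v - 3) - 2*log(v - 2).
Then F(6) - F(5) = (-3*log(3) - 4*log(2)) - (-log(72)) = -log(6).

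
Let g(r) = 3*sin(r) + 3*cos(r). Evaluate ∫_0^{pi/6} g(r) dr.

9/2 - 3*sqrt(3)/2

An antiderivative is F(r) = 3*sin(r) - 3*cos(r).
Then F(pi/6) - F(0) = (3/2 - 3*sqrt(3)/2) - (-3) = 9/2 - 3*sqrt(3)/2.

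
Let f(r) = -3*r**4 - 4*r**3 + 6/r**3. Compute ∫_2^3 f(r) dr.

By the power rule, an antiderivative is F(r) = -3*r**5/5 - r**4 - 3/r**2.
Then F(3) - F(2) = (-3407/15) - (-719/20) = -11471/60.

-11471/60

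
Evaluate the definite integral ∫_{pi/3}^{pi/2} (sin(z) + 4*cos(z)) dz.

An antiderivative is F(z) = 4*sin(z) - cos(z).
Then F(pi/2) - F(pi/3) = (4) - (-1/2 + 2*sqrt(3)) = 9/2 - 2*sqrt(3).

9/2 - 2*sqrt(3)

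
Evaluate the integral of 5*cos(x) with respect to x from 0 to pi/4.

An antiderivative is F(x) = 5*sin(x).
Then F(pi/4) - F(0) = (5*sqrt(2)/2) - (0) = 5*sqrt(2)/2.

5*sqrt(2)/2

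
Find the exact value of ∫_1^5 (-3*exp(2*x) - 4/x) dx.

-3*exp(10)/2 - 4*log(5) + 3*exp(2)/2

An antiderivative is F(x) = -3*exp(2*x)/2 - 4*log(x).
Then F(5) - F(1) = (-3*exp(10)/2 - 4*log(5)) - (-3*exp(2)/2) = -3*exp(10)/2 - 4*log(5) + 3*exp(2)/2.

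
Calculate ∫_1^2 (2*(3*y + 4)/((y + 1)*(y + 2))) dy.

log(64/9)

Factor the denominator: y**2 + 3*y + 2 = (y + 2)(y + 1).
Partial fractions: 2*(3*y + 4)/((y + 1)*(y + 2)) = 4/(y + 2) + 2/(y + 1).
An antiderivative is F(y) = 2*log(y + 1) + 4*log(y + 2).
Then F(2) - F(1) = (2*log(3) + 8*log(2)) - (2*log(2) + 4*log(3)) = log(64/9).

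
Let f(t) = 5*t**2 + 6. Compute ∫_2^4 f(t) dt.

316/3

By the power rule, an antiderivative is F(t) = 5*t**3/3 + 6*t.
Then F(4) - F(2) = (392/3) - (76/3) = 316/3.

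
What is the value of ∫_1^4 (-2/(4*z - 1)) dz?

-log(15)/2 + log(3)/2

An antiderivative is F(z) = -log(4*z - 1)/2.
Then F(4) - F(1) = (-log(15)/2) - (-log(3)/2) = -log(15)/2 + log(3)/2.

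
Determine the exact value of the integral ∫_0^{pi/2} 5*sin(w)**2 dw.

5*pi/4

Use the identity sin^2(w) = (1 - cos(2*w))/2.
An antiderivative is F(w) = 5*w/2 - 5*sin(2*w)/4.
Then F(pi/2) - F(0) = (5*pi/4) - (0) = 5*pi/4.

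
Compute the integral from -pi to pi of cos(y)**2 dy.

Use the identity cos^2(y) = (1 + cos(2*y))/2.
An antiderivative is F(y) = y/2 + sin(2*y)/4.
Then F(pi) - F(-pi) = (pi/2) - (-pi/2) = pi.

pi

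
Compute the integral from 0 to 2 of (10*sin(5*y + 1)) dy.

Let u = 5*y + 1, so du = 5 dy. When y = 0, u = 1; when y = 2, u = 11.
The integral becomes 2·∫ sin(u) du from 1 to 11, with antiderivative -2*cos(u).
Back in y: F(y) = -2*cos(5*y + 1).
Then F(2) - F(0) = (-2*cos(11)) - (-2*cos(1)) = -2*cos(11) + 2*cos(1).

-2*cos(11) + 2*cos(1)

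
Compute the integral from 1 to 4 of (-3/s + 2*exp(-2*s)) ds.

-6*log(2) - exp(-8) + exp(-2)

An antiderivative is F(s) = -3*log(s) - exp(-2*s).
Then F(4) - F(1) = (-6*log(2) - exp(-8)) - (-exp(-2)) = -6*log(2) - exp(-8) + exp(-2).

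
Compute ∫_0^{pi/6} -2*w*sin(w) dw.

-1 + sqrt(3)*pi/6

Integrate by parts once (u = w, dv = -2*sin(w) dw).
An antiderivative is F(w) = 2*w*cos(w) - 2*sin(w).
Then F(pi/6) - F(0) = (-1 + sqrt(3)*pi/6) - (0) = -1 + sqrt(3)*pi/6.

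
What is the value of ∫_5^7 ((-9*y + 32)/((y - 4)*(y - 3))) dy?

-4*log(3) - 5*log(2)

Factor the denominator: y**2 - 7*y + 12 = (y - 3)(y - 4).
Partial fractions: (-9*y + 32)/((y - 4)*(y - 3)) = -5/(y - 3) - 4/(y - 4).
An antiderivative is F(y) = -4*log(y - 4) - 5*log(y - 3).
Then F(7) - F(5) = (-10*log(2) - 4*log(3)) - (-log(32)) = -4*log(3) - 5*log(2).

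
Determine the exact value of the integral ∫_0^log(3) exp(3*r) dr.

Let u = exp(r), so du = exp(r) dr. When r = 0, u = 1; when r = log(3), u = 3.
The integral becomes ∫ u**2 du from 1 to 3, with antiderivative u**3/3.
Back in r: F(r) = exp(3*r)/3.
Then F(log(3)) - F(0) = (9) - (1/3) = 26/3.

26/3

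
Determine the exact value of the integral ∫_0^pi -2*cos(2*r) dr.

0

An antiderivative is F(r) = -sin(2*r).
Then F(pi) - F(0) = (0) - (0) = 0.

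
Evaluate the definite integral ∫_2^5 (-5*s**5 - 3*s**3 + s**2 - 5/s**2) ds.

By the power rule, an antiderivative is F(s) = -5*s**6/6 - 3*s**4/4 + s**3/3 + 5/s.
Then F(5) - F(2) = (-161363/12) - (-361/6) = -53547/4.

-53547/4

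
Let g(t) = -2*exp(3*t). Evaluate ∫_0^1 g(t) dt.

2/3 - 2*exp(3)/3

An antiderivative is F(t) = -2*exp(3*t)/3.
Then F(1) - F(0) = (-2*exp(3)/3) - (-2/3) = 2/3 - 2*exp(3)/3.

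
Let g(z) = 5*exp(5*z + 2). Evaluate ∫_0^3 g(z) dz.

Let u = 5*z + 2, so du = 5 dz. When z = 0, u = 2; when z = 3, u = 17.
The integral becomes ∫ exp(u) du from 2 to 17, with antiderivative exp(u).
Back in z: F(z) = exp(5*z + 2).
Then F(3) - F(0) = (exp(17)) - (exp(2)) = -exp(2) + exp(17).

-exp(2) + exp(17)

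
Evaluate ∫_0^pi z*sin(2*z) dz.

Integrate by parts once (u = z, dv = sin(2*z) dz).
An antiderivative is F(z) = -z*cos(2*z)/2 + sin(2*z)/4.
Then F(pi) - F(0) = (-pi/2) - (0) = -pi/2.

-pi/2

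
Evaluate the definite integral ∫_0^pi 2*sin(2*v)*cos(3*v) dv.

-8/5

Use the identity sin(2*v)cos(3*v) = [sin(5*v) + sin(-v)]/2.
An antiderivative is F(v) = cos(v) - cos(5*v)/5.
Then F(pi) - F(0) = (-4/5) - (4/5) = -8/5.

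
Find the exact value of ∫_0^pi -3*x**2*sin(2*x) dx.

Integrate by parts twice (u = x^2, dv = -3*sin(2*x) dx).
An antiderivative is F(x) = 3*x**2*cos(2*x)/2 - 3*x*sin(2*x)/2 - 3*cos(2*x)/4.
Then F(pi) - F(0) = (-3/4 + 3*pi**2/2) - (-3/4) = 3*pi**2/2.

3*pi**2/2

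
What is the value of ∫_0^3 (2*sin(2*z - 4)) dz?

cos(4) - cos(2)

Let u = 2*z - 4, so du = 2 dz. When z = 0, u = -4; when z = 3, u = 2.
The integral becomes ∫ sin(u) du from -4 to 2, with antiderivative -cos(u).
Back in z: F(z) = -cos(2*z - 4).
Then F(3) - F(0) = (-cos(2)) - (-cos(4)) = cos(4) - cos(2).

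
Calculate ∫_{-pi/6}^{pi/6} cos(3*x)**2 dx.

pi/6

Use the identity cos^2(3*x) = (1 + cos(6*x))/2.
An antiderivative is F(x) = x/2 + sin(6*x)/12.
Then F(pi/6) - F(-pi/6) = (pi/12) - (-pi/12) = pi/6.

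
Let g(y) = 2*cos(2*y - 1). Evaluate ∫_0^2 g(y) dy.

Let u = 2*y - 1, so du = 2 dy. When y = 0, u = -1; when y = 2, u = 3.
The integral becomes ∫ cos(u) du from -1 to 3, with antiderivative sin(u).
Back in y: F(y) = sin(2*y - 1).
Then F(2) - F(0) = (sin(3)) - (-sin(1)) = sin(3) + sin(1).

sin(3) + sin(1)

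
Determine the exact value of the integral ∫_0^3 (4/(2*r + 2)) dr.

An antiderivative is F(r) = 2*log(2*r + 2).
Then F(3) - F(0) = (log(64)) - (log(4)) = log(16).

log(16)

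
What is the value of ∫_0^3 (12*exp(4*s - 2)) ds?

-(3 - 3*exp(12))*exp(-2)

Let u = 4*s - 2, so du = 4 ds. When s = 0, u = -2; when s = 3, u = 10.
The integral becomes 3·∫ exp(u) du from -2 to 10, with antiderivative 3*exp(u).
Back in s: F(s) = 3*exp(4*s - 2).
Then F(3) - F(0) = (3*exp(10)) - (3*exp(-2)) = -(3 - 3*exp(12))*exp(-2).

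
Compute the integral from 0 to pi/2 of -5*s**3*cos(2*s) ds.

Integrate by parts 3 times (u = s^3, dv = -5*cos(2*s) ds).
An antiderivative is F(s) = -5*s**3*sin(2*s)/2 - 15*s**2*cos(2*s)/4 + 15*s*sin(2*s)/4 + 15*cos(2*s)/8.
Then F(pi/2) - F(0) = (-15/8 + 15*pi**2/16) - (15/8) = -15/4 + 15*pi**2/16.

-15/4 + 15*pi**2/16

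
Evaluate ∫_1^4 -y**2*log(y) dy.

Integrate by parts once (u = ln y, dv = -y**2 dy).
An antiderivative is F(y) = -y**3*(3*log(y) - 1)/9.
Then F(4) - F(1) = (64/9 - 128*log(2)/3) - (1/9) = 7 - 128*log(2)/3.

7 - 128*log(2)/3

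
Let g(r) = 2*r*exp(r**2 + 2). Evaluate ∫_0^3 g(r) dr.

Let u = r**2 + 2, so du = 2*r dr. When r = 0, u = 2; when r = 3, u = 11.
The integral becomes ∫ exp(u) du from 2 to 11, with antiderivative exp(u).
Back in r: F(r) = exp(r**2 + 2).
Then F(3) - F(0) = (exp(11)) - (exp(2)) = -exp(2) + exp(11).

-exp(2) + exp(11)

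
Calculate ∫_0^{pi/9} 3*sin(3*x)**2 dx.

Use the identity sin^2(3*x) = (1 - cos(6*x))/2.
An antiderivative is F(x) = 3*x/2 - sin(6*x)/4.
Then F(pi/9) - F(0) = (-sqrt(3)/8 + pi/6) - (0) = -sqrt(3)/8 + pi/6.

-sqrt(3)/8 + pi/6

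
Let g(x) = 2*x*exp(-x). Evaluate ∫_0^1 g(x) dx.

2 - 4*exp(-1)

Integrate by parts once (u = x, dv = 2*exp(-x) dx).
An antiderivative is F(x) = (-2*x - 2)*exp(-x).
Then F(1) - F(0) = (-4*exp(-1)) - (-2) = 2 - 4*exp(-1).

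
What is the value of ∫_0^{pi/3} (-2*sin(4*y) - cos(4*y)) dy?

-3/4 + sqrt(3)/8

An antiderivative is F(y) = -sin(4*y)/4 + cos(4*y)/2.
Then F(pi/3) - F(0) = (-1/4 + sqrt(3)/8) - (1/2) = -3/4 + sqrt(3)/8.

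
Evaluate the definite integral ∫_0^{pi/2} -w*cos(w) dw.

1 - pi/2

Integrate by parts once (u = w, dv = -cos(w) dw).
An antiderivative is F(w) = -w*sin(w) - cos(w).
Then F(pi/2) - F(0) = (-pi/2) - (-1) = 1 - pi/2.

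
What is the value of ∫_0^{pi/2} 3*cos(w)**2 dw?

Use the identity cos^2(w) = (1 + cos(2*w))/2.
An antiderivative is F(w) = 3*w/2 + 3*sin(2*w)/4.
Then F(pi/2) - F(0) = (3*pi/4) - (0) = 3*pi/4.

3*pi/4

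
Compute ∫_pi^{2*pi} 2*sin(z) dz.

An antiderivative is F(z) = -2*cos(z).
Then F(2*pi) - F(pi) = (-2) - (2) = -4.

-4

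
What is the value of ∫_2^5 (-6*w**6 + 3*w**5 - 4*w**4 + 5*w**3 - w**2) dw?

-8515671/140

By the power rule, an antiderivative is F(w) = -6*w**7/7 + w**6/2 - 4*w**5/5 + 5*w**4/4 - w**3/3.
Then F(5) - F(2) = (-5116625/84) - (-9028/105) = -8515671/140.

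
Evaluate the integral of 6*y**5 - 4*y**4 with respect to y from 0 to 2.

By the power rule, an antiderivative is F(y) = y**6 - 4*y**5/5.
Then F(2) - F(0) = (192/5) - (0) = 192/5.

192/5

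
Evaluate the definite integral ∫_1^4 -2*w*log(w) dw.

Integrate by parts once (u = ln w, dv = -2*w dw).
An antiderivative is F(w) = -w**2*(2*log(w) - 1)/2.
Then F(4) - F(1) = (8 - 32*log(2)) - (1/2) = 15/2 - 32*log(2).

15/2 - 32*log(2)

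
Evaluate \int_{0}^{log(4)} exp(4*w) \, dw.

Let u = exp(w), so du = exp(w) dw. When w = 0, u = 1; when w = log(4), u = 4.
The integral becomes ∫ u**3 du from 1 to 4, with antiderivative u**4/4.
Back in w: F(w) = exp(4*w)/4.
Then F(log(4)) - F(0) = (64) - (1/4) = 255/4.

255/4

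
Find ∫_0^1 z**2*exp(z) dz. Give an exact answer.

-2 + E

Integrate by parts twice (u = z^2, dv = exp(z) dz).
An antiderivative is F(z) = (z**2 - 2*z + 2)*exp(z).
Then F(1) - F(0) = (E) - (2) = -2 + E.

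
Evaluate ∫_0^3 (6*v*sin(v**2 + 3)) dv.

3*cos(3) - 3*cos(12)

Let u = v**2 + 3, so du = 2*v dv. When v = 0, u = 3; when v = 3, u = 12.
The integral becomes 3·∫ sin(u) du from 3 to 12, with antiderivative -3*cos(u).
Back in v: F(v) = -3*cos(v**2 + 3).
Then F(3) - F(0) = (-3*cos(12)) - (-3*cos(3)) = 3*cos(3) - 3*cos(12).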